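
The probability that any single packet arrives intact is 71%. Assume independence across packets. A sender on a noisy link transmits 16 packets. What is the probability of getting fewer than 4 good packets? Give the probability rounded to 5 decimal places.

0.00002

X ~ Binomial(16, 0.71); P(X ≤ 3) = Σ C(16,k) p^k (1−p)^(16−k) over k:
  k=0: C(16,0)·0.71^0·0.29^16 = 0.0000000
  k=1: C(16,1)·0.71^1·0.29^15 = 0.0000001
  k=2: C(16,2)·0.71^2·0.29^14 = 0.0000018
  k=3: C(16,3)·0.71^3·0.29^13 = 0.0000206
Total = 0.0000225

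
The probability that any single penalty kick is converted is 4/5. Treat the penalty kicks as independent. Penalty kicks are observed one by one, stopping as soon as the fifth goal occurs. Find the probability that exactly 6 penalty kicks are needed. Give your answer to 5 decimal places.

0.32768

Y = trial on which the fifth success occurs; negative binomial, r=5, p=0.80.
P(Y=6) = C(5,4) · p^5 · (1−p)^1
= 5 · 0.32768 · 0.2 = 0.3276800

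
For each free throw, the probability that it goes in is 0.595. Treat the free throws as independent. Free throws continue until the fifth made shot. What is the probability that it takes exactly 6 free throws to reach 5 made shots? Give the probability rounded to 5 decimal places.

0.15101

Y = trial on which the fifth success occurs; negative binomial, r=5, p=0.595.
P(Y=6) = C(5,4) · p^5 · (1−p)^1
= 5 · 0.074574 · 0.405 = 0.1510114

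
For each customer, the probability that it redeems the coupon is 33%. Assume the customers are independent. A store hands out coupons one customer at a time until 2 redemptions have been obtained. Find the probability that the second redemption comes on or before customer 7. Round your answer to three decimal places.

0.730

Finishing within 7 customers ⇔ at least 2 successes in the first 7. With X ~ Binomial(7, 0.33), P(Y ≤ 7) = 1 − P(X ≤ 1).
  k=0: C(7,0)·0.33^0·0.67^7 = 0.06061
  k=1: C(7,1)·0.33^1·0.67^6 = 0.20896
1 − 0.26957 = 0.73043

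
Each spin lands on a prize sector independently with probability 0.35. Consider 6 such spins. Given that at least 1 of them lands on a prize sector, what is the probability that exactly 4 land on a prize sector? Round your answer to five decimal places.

0.10286

X ~ Binomial(6, 0.35). Want P(X=4 | X≥1) = P(X=4) / P(X≥1).
P(X=4) = C(6,4)·0.35^4·0.65^2 = 0.0951021
P(X≥1) = 1 − 0.0754189 = 0.9245811
Ratio = 0.0951021 / 0.9245811 = 0.1028597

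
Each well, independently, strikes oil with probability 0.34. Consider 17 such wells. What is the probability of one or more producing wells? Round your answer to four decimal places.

0.9991

P(at least one) = 1 − P(none) = 1 − (1 − 0.34)^17
= 1 − 0.000856 = 0.999144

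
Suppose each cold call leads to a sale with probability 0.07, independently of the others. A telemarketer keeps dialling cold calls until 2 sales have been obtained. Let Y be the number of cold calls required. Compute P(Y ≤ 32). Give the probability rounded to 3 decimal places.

0.666

Finishing within 32 cold calls ⇔ at least 2 successes in the first 32. With X ~ Binomial(32, 0.07), P(Y ≤ 32) = 1 − P(X ≤ 1).
  k=0: C(32,0)·0.07^0·0.93^32 = 0.09805
  k=1: C(32,1)·0.07^1·0.93^31 = 0.23617
1 − 0.33422 = 0.66578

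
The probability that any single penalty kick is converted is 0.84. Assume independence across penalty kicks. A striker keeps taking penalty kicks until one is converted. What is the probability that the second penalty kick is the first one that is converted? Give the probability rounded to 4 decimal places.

0.1344

Geometric (trials to first success), p = 0.84.
P(Y = 2) = (1−p)^1 · p = 0.16 · 0.84 = 0.134400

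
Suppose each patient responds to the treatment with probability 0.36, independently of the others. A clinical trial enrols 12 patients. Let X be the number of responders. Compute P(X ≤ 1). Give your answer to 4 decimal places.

0.0366

X ~ Binomial(12, 0.36); P(X ≤ 1) = Σ C(12,k) p^k (1−p)^(12−k) over k:
  k=0: C(12,0)·0.36^0·0.64^12 = 0.004722
  k=1: C(12,1)·0.36^1·0.64^11 = 0.031876
Total = 0.036598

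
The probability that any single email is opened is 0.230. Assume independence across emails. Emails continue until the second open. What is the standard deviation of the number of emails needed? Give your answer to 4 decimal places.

5.3955

Y = total emails until the second success; negative binomial with r=2, p=0.23.
SD(Y) = √[r(1−p)/p²] = √(29.111531) = 5.395510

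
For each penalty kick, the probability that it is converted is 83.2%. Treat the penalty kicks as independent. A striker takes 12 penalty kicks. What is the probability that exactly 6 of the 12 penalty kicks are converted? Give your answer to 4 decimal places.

X ~ Binomial(n=12, p=0.832).
P(X=6) = C(12,6) · p^6 · (1−p)^6
= 924 · 0.3317 · 2.2483e-05 = 0.006891

0.0069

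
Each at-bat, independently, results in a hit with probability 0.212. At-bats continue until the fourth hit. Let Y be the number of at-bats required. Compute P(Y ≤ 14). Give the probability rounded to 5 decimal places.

0.34362

Finishing within 14 at-bats ⇔ at least 4 successes in the first 14. With X ~ Binomial(14, 0.212), P(Y ≤ 14) = 1 − P(X ≤ 3).
  k=0: C(14,0)·0.212^0·0.788^14 = 0.0355932
  k=1: C(14,1)·0.212^1·0.788^13 = 0.1340617
  k=2: C(14,2)·0.212^2·0.788^12 = 0.2344378
  k=3: C(14,3)·0.212^3·0.788^11 = 0.2522884
1 − 0.6563812 = 0.3436188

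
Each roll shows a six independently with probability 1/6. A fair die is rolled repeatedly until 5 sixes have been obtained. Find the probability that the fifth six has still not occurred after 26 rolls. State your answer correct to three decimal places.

0.558

Needing more than 26 rolls ⇔ fewer than 5 successes in the first 26. With X ~ Binomial(26, 0.166667), P(Y > 26) = P(X ≤ 4).
  k=0: C(26,0)·0.166667^0·0.833333^26 = 0.00874
  k=1: C(26,1)·0.166667^1·0.833333^25 = 0.04542
  k=2: C(26,2)·0.166667^2·0.833333^24 = 0.11356
  k=3: C(26,3)·0.166667^3·0.833333^23 = 0.18170
  k=4: C(26,4)·0.166667^4·0.833333^22 = 0.20895
P(X ≤ 4) = 0.55837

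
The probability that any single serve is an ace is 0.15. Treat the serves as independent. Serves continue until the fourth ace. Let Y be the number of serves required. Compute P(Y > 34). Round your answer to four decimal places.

0.2285

Needing more than 34 serves ⇔ fewer than 4 successes in the first 34. With X ~ Binomial(34, 0.15), P(Y > 34) = P(X ≤ 3).
  k=0: C(34,0)·0.15^0·0.85^34 = 0.003983
  k=1: C(34,1)·0.15^1·0.85^33 = 0.023900
  k=2: C(34,2)·0.15^2·0.85^32 = 0.069591
  k=3: C(34,3)·0.15^3·0.85^31 = 0.130994
P(X ≤ 3) = 0.228468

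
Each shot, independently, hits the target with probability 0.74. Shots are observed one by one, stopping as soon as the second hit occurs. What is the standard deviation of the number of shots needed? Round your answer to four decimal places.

Y = total shots until the second success; negative binomial with r=2, p=0.74.
SD(Y) = √[r(1−p)/p²] = √(0.949598) = 0.974473

0.9745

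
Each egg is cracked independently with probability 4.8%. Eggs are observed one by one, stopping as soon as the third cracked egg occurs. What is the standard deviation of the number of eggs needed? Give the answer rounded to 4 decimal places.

Y = total eggs until the third success; negative binomial with r=3, p=0.048.
SD(Y) = √[r(1−p)/p²] = √(1239.583333) = 35.207717

35.2077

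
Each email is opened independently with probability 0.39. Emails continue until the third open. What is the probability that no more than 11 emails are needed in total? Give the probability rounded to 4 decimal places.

Finishing within 11 emails ⇔ at least 3 successes in the first 11. With X ~ Binomial(11, 0.39), P(Y ≤ 11) = 1 − P(X ≤ 2).
  k=0: C(11,0)·0.39^0·0.61^11 = 0.004351
  k=1: C(11,1)·0.39^1·0.61^10 = 0.030602
  k=2: C(11,2)·0.39^2·0.61^9 = 0.097827
1 − 0.132781 = 0.867219

0.8672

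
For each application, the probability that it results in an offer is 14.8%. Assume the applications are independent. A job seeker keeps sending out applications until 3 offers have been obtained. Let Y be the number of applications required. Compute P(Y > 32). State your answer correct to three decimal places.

Needing more than 32 applications ⇔ fewer than 3 successes in the first 32. With X ~ Binomial(32, 0.148), P(Y > 32) = P(X ≤ 2).
  k=0: C(32,0)·0.148^0·0.852^32 = 0.00594
  k=1: C(32,1)·0.148^1·0.852^31 = 0.03304
  k=2: C(32,2)·0.148^2·0.852^30 = 0.08896
P(X ≤ 2) = 0.12794

0.128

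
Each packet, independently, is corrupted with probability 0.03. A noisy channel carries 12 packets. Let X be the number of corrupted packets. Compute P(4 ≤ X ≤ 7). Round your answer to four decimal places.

0.0003

X ~ Binomial(12, 0.03); P(4 ≤ X ≤ 7) = Σ C(12,k) p^k (1−p)^(12−k) over k:
  k=4: C(12,4)·0.03^4·0.97^8 = 0.000314
  k=5: C(12,5)·0.03^5·0.97^7 = 0.000016
  k=6: C(12,6)·0.03^6·0.97^6 = 0.000001
  k=7: C(12,7)·0.03^7·0.97^5 = 0.000000
Total = 0.000330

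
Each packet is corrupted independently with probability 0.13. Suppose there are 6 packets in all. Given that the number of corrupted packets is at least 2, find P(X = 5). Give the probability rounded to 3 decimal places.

0.001

X ~ Binomial(6, 0.13). Want P(X=5 | X≥2) = P(X=5) / P(X≥2).
P(X=5) = C(6,5)·0.13^5·0.87^1 = 0.00019
P(X≥2) = 1 − 0.43363 − 0.38877 = 0.17761
Ratio = 0.00019 / 0.17761 = 0.00109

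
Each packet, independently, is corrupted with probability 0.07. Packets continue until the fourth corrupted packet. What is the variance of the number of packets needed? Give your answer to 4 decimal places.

Y = total packets until the fourth success; negative binomial with r=4, p=0.07.
Var(Y) = r(1−p)/p² = 4·0.93 / 0.07² = 759.183673

759.1837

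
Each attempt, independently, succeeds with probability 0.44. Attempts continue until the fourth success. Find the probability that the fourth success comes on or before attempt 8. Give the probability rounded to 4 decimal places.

Finishing within 8 attempts ⇔ at least 4 successes in the first 8. With X ~ Binomial(8, 0.44), P(Y ≤ 8) = 1 − P(X ≤ 3).
  k=0: C(8,0)·0.44^0·0.56^8 = 0.009672
  k=1: C(8,1)·0.44^1·0.56^7 = 0.060794
  k=2: C(8,2)·0.44^2·0.56^6 = 0.167183
  k=3: C(8,3)·0.44^3·0.56^5 = 0.262716
1 − 0.500364 = 0.499636

0.4996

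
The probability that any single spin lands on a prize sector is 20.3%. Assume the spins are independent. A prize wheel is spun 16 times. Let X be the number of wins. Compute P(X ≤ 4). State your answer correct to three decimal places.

0.789

X ~ Binomial(16, 0.203); P(X ≤ 4) = Σ C(16,k) p^k (1−p)^(16−k) over k:
  k=0: C(16,0)·0.203^0·0.797^16 = 0.02651
  k=1: C(16,1)·0.203^1·0.797^15 = 0.10802
  k=2: C(16,2)·0.203^2·0.797^14 = 0.20634
  k=3: C(16,3)·0.203^3·0.797^13 = 0.24526
  k=4: C(16,4)·0.203^4·0.797^12 = 0.20303
Total = 0.78916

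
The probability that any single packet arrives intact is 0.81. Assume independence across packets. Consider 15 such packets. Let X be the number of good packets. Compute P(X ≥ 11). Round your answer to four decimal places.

0.8606

X ~ Binomial(15, 0.81); P(X ≥ 11) = Σ C(15,k) p^k (1−p)^(15−k) over k:
  k=11: C(15,11)·0.81^11·0.19^4 = 0.175179
  k=12: C(15,12)·0.81^12·0.19^3 = 0.248939
  k=13: C(15,13)·0.81^13·0.19^2 = 0.244907
  k=14: C(15,14)·0.81^14·0.19^1 = 0.149154
  k=15: C(15,15)·0.81^15·0.19^0 = 0.042391
Total = 0.860570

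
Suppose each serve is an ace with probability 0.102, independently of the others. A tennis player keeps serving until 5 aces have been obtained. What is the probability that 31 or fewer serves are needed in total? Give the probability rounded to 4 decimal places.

0.2043

Finishing within 31 serves ⇔ at least 5 successes in the first 31. With X ~ Binomial(31, 0.102), P(Y ≤ 31) = 1 − P(X ≤ 4).
  k=0: C(31,0)·0.102^0·0.898^31 = 0.035610
  k=1: C(31,1)·0.102^1·0.898^30 = 0.125387
  k=2: C(31,2)·0.102^2·0.898^29 = 0.213632
  k=3: C(31,3)·0.102^3·0.898^28 = 0.234567
  k=4: C(31,4)·0.102^4·0.898^27 = 0.186505
1 − 0.795701 = 0.204299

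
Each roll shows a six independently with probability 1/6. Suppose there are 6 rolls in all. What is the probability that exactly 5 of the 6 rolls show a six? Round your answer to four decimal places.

0.0006

X ~ Binomial(n=6, p=0.166667).
P(X=5) = C(6,5) · p^5 · (1−p)^1
= 6 · 0.0001286 · 0.83333 = 0.000643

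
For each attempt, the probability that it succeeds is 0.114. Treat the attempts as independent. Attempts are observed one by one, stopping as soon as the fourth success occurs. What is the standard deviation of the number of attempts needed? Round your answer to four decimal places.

16.5136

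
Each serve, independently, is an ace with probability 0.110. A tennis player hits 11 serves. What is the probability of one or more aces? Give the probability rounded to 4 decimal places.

P(at least one) = 1 − P(none) = 1 − (1 − 0.11)^11
= 1 − 0.277517 = 0.722483

0.7225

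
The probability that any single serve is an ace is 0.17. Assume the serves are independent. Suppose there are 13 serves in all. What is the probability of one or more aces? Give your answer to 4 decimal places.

P(at least one) = 1 − P(none) = 1 − (1 − 0.17)^13
= 1 − 0.088719 = 0.911281

0.9113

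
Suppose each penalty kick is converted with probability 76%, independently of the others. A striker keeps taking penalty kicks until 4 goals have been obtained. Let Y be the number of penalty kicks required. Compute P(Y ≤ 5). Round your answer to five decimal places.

0.65390

Finishing within 5 penalty kicks ⇔ at least 4 successes in the first 5. With X ~ Binomial(5, 0.76), P(Y ≤ 5) = 1 − P(X ≤ 3).
  k=0: C(5,0)·0.76^0·0.24^5 = 0.0007963
  k=1: C(5,1)·0.76^1·0.24^4 = 0.0126075
  k=2: C(5,2)·0.76^2·0.24^3 = 0.0798474
  k=3: C(5,3)·0.76^3·0.24^2 = 0.2528502
1 − 0.3461014 = 0.6538986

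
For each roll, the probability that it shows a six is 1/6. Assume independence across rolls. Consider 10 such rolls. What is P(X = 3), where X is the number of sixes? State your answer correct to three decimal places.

X ~ Binomial(n=10, p=0.166667).
P(X=3) = C(10,3) · p^3 · (1−p)^7
= 120 · 0.0046296 · 0.27908 = 0.15505

0.155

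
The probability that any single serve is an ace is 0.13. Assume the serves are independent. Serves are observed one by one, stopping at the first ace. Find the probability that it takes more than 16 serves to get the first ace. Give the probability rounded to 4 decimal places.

0.1077

Y = number of serves to the first success; geometric, p = 0.13.
P(Y > 16) = P(first 16 all fail) = (1−p)^16 = 0.107723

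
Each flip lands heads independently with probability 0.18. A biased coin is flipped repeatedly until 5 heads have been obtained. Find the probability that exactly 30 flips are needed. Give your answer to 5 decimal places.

0.03143

Y = trial on which the fifth success occurs; negative binomial, r=5, p=0.18.
P(Y=30) = C(29,4) · p^5 · (1−p)^25
= 23751 · 0.00018896 · 0.007004 = 0.0314334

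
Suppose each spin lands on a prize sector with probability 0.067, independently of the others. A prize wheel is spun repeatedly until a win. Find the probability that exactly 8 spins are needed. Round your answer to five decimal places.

Geometric (trials to first success), p = 0.067.
P(Y = 8) = (1−p)^7 · p = 0.61542 · 0.067 = 0.0412331

0.04123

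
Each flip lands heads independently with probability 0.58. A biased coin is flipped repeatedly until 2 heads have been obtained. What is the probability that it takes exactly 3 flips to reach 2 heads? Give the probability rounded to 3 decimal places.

Y = trial on which the second success occurs; negative binomial, r=2, p=0.58.
P(Y=3) = C(2,1) · p^2 · (1−p)^1
= 2 · 0.3364 · 0.42 = 0.28258

0.283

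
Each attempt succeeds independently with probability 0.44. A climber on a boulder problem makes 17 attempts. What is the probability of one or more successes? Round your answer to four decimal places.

P(at least one) = 1 − P(none) = 1 − (1 − 0.44)^17
= 1 − 0.000052 = 0.999948

0.9999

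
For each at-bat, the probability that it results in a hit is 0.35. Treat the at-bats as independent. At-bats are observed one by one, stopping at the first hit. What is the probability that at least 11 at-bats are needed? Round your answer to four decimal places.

Y = number of at-bats to the first success; geometric, p = 0.35.
P(Y > 10) = P(first 10 all fail) = (1−p)^10 = 0.013463

0.0135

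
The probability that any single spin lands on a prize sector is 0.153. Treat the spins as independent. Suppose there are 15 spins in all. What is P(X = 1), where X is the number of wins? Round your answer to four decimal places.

X ~ Binomial(n=15, p=0.153).
P(X=1) = C(15,1) · p^1 · (1−p)^14
= 15 · 0.153 · 0.097807 = 0.224466

0.2245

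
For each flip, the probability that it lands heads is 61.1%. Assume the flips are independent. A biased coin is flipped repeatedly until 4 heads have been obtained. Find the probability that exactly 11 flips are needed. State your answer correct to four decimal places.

Y = trial on which the fourth success occurs; negative binomial, r=4, p=0.611.
P(Y=11) = C(10,3) · p^4 · (1−p)^7
= 120 · 0.13937 · 0.0013479 = 0.022542

0.0225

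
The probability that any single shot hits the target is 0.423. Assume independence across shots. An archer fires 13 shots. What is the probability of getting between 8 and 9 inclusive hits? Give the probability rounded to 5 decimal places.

0.11873

X ~ Binomial(13, 0.423); P(8 ≤ X ≤ 9) = Σ C(13,k) p^k (1−p)^(13−k) over k:
  k=8: C(13,8)·0.423^8·0.577^5 = 0.0843685
  k=9: C(13,9)·0.423^9·0.577^4 = 0.0343615
Total = 0.1187301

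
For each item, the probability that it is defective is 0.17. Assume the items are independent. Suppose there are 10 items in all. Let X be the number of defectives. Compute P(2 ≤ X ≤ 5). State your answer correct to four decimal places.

0.5243

X ~ Binomial(10, 0.17); P(2 ≤ X ≤ 5) = Σ C(10,k) p^k (1−p)^(10−k) over k:
  k=2: C(10,2)·0.17^2·0.83^8 = 0.292911
  k=3: C(10,3)·0.17^3·0.83^7 = 0.159983
  k=4: C(10,4)·0.17^4·0.83^6 = 0.057343
  k=5: C(10,5)·0.17^5·0.83^5 = 0.014094
Total = 0.524331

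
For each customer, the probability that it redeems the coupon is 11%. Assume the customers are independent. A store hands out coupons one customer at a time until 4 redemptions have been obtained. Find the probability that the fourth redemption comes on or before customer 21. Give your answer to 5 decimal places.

Finishing within 21 customers ⇔ at least 4 successes in the first 21. With X ~ Binomial(21, 0.11), P(Y ≤ 21) = 1 − P(X ≤ 3).
  k=0: C(21,0)·0.11^0·0.89^21 = 0.0865347
  k=1: C(21,1)·0.11^1·0.89^20 = 0.2246012
  k=2: C(21,2)·0.11^2·0.89^19 = 0.2775970
  k=3: C(21,3)·0.11^3·0.89^18 = 0.2172950
1 − 0.8060279 = 0.1939721

0.19397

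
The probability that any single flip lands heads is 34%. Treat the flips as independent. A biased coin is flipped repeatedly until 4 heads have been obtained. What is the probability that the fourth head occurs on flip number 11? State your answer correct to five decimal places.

0.08748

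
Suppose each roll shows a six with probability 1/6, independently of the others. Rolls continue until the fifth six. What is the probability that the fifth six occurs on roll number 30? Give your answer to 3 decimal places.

Y = trial on which the fifth success occurs; negative binomial, r=5, p=0.166667.
P(Y=30) = C(29,4) · p^5 · (1−p)^25
= 23751 · 0.0001286 · 0.010483 = 0.03202

0.032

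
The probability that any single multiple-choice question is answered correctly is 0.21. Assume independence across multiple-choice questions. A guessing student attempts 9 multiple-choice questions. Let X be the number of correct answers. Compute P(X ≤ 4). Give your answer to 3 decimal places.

X ~ Binomial(9, 0.21); P(X ≤ 4) = Σ C(9,k) p^k (1−p)^(9−k) over k:
  k=0: C(9,0)·0.21^0·0.79^9 = 0.11985
  k=1: C(9,1)·0.21^1·0.79^8 = 0.28673
  k=2: C(9,2)·0.21^2·0.79^7 = 0.30488
  k=3: C(9,3)·0.21^3·0.79^6 = 0.18910
  k=4: C(9,4)·0.21^4·0.79^5 = 0.07540
Total = 0.97597

0.976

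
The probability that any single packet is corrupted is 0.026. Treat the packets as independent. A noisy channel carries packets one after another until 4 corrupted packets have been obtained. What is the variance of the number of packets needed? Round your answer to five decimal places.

5763.31361

Y = total packets until the fourth success; negative binomial with r=4, p=0.026.
Var(Y) = r(1−p)/p² = 4·0.974 / 0.026² = 5763.3136095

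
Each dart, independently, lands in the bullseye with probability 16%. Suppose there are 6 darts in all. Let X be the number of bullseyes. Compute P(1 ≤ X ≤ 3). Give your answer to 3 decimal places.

0.641

X ~ Binomial(6, 0.16); P(1 ≤ X ≤ 3) = Σ C(6,k) p^k (1−p)^(6−k) over k:
  k=1: C(6,1)·0.16^1·0.84^5 = 0.40148
  k=2: C(6,2)·0.16^2·0.84^4 = 0.19118
  k=3: C(6,3)·0.16^3·0.84^3 = 0.04855
Total = 0.64122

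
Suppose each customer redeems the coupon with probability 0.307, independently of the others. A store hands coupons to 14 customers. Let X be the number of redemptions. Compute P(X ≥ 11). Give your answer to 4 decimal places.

X ~ Binomial(14, 0.307); P(X ≥ 11) = Σ C(14,k) p^k (1−p)^(14−k) over k:
  k=11: C(14,11)·0.307^11·0.693^3 = 0.000277
  k=12: C(14,12)·0.307^12·0.693^2 = 0.000031
  k=13: C(14,13)·0.307^13·0.693^1 = 0.000002
  k=14: C(14,14)·0.307^14·0.693^0 = 0.000000
Total = 0.000309

0.0003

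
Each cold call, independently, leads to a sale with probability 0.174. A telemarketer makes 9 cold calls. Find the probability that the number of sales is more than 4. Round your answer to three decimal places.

0.011

X ~ Binomial(9, 0.174); P(X ≥ 5) = Σ C(9,k) p^k (1−p)^(9−k) over k:
  k=5: C(9,5)·0.174^5·0.826^4 = 0.00935
  k=6: C(9,6)·0.174^6·0.826^3 = 0.00131
  k=7: C(9,7)·0.174^7·0.826^2 = 0.00012
  k=8: C(9,8)·0.174^8·0.826^1 = 0.00001
  k=9: C(9,9)·0.174^9·0.826^0 = 0.00000
Total = 0.01079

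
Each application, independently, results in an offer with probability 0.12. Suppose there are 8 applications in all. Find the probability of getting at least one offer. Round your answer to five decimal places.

0.64037

P(at least one) = 1 − P(none) = 1 − (1 − 0.12)^8
= 1 − 0.3596345 = 0.6403655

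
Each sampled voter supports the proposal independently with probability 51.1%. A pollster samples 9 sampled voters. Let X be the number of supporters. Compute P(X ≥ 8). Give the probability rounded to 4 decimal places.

0.0228

X ~ Binomial(9, 0.511); P(X ≥ 8) = Σ C(9,k) p^k (1−p)^(9−k) over k:
  k=8: C(9,8)·0.511^8·0.489^1 = 0.020461
  k=9: C(9,9)·0.511^9·0.489^0 = 0.002376
Total = 0.022836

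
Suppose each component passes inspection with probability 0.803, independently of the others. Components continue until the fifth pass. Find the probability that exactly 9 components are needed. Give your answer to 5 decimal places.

0.03520

Y = trial on which the fifth success occurs; negative binomial, r=5, p=0.803.
P(Y=9) = C(8,4) · p^5 · (1−p)^4
= 70 · 0.33387 · 0.0015061 = 0.0351998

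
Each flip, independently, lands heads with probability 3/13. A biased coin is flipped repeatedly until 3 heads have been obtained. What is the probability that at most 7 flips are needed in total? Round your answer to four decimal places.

0.2048

Finishing within 7 flips ⇔ at least 3 successes in the first 7. With X ~ Binomial(7, 0.230769), P(Y ≤ 7) = 1 − P(X ≤ 2).
  k=0: C(7,0)·0.230769^0·0.769231^7 = 0.159366
  k=1: C(7,1)·0.230769^1·0.769231^6 = 0.334669
  k=2: C(7,2)·0.230769^2·0.769231^5 = 0.301202
1 − 0.795238 = 0.204762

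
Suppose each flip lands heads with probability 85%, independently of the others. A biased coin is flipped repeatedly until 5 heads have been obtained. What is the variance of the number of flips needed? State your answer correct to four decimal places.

Y = total flips until the fifth success; negative binomial with r=5, p=0.85.
Var(Y) = r(1−p)/p² = 5·0.15 / 0.85² = 1.038062

1.0381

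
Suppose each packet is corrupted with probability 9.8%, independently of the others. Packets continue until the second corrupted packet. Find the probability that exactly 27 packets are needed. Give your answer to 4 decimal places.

Y = trial on which the second success occurs; negative binomial, r=2, p=0.098.
P(Y=27) = C(26,1) · p^2 · (1−p)^25
= 26 · 0.009604 · 0.075886 = 0.018949

0.0189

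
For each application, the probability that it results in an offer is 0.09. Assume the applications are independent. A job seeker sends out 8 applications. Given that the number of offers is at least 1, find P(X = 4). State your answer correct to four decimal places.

0.0059

X ~ Binomial(8, 0.09). Want P(X=4 | X≥1) = P(X=4) / P(X≥1).
P(X=4) = C(8,4)·0.09^4·0.91^4 = 0.003149
P(X≥1) = 1 − 0.470253 = 0.529747
Ratio = 0.003149 / 0.529747 = 0.005945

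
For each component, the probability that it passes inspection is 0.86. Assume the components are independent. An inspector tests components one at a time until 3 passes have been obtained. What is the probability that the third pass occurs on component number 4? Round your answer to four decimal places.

Y = trial on which the third success occurs; negative binomial, r=3, p=0.86.
P(Y=4) = C(3,2) · p^3 · (1−p)^1
= 3 · 0.63606 · 0.14 = 0.267144

0.2671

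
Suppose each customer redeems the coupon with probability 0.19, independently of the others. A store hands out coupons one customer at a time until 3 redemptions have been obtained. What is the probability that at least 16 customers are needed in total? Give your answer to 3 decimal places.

0.436

Needing more than 15 customers ⇔ fewer than 3 successes in the first 15. With X ~ Binomial(15, 0.19), P(Y > 15) = P(X ≤ 2).
  k=0: C(15,0)·0.19^0·0.81^15 = 0.04239
  k=1: C(15,1)·0.19^1·0.81^14 = 0.14915
  k=2: C(15,2)·0.19^2·0.81^13 = 0.24491
P(X ≤ 2) = 0.43645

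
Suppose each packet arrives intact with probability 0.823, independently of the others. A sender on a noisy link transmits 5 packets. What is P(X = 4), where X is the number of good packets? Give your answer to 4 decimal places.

X ~ Binomial(n=5, p=0.823).
P(X=4) = C(5,4) · p^4 · (1−p)^1
= 5 · 0.45877 · 0.177 = 0.406015

0.4060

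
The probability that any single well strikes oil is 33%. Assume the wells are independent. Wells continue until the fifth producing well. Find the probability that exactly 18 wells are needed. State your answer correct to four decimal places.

0.0511

Y = trial on which the fifth success occurs; negative binomial, r=5, p=0.33.
P(Y=18) = C(17,4) · p^5 · (1−p)^13
= 2380 · 0.0039135 · 0.0054824 = 0.051065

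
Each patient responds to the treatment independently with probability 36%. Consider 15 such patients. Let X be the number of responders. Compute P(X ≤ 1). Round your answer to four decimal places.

X ~ Binomial(15, 0.36); P(X ≤ 1) = Σ C(15,k) p^k (1−p)^(15−k) over k:
  k=0: C(15,0)·0.36^0·0.64^15 = 0.001238
  k=1: C(15,1)·0.36^1·0.64^14 = 0.010445
Total = 0.011683

0.0117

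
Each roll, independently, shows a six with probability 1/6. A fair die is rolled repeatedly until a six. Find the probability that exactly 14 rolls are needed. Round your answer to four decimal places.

Geometric (trials to first success), p = 0.166667.
P(Y = 14) = (1−p)^13 · p = 0.093464 · 0.166667 = 0.015577

0.0156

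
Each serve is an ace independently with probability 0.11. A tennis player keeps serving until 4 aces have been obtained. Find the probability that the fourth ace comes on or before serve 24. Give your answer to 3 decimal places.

0.268

Finishing within 24 serves ⇔ at least 4 successes in the first 24. With X ~ Binomial(24, 0.11), P(Y ≤ 24) = 1 − P(X ≤ 3).
  k=0: C(24,0)·0.11^0·0.89^24 = 0.06100
  k=1: C(24,1)·0.11^1·0.89^23 = 0.18096
  k=2: C(24,2)·0.11^2·0.89^22 = 0.25720
  k=3: C(24,3)·0.11^3·0.89^21 = 0.23312
1 − 0.73228 = 0.26772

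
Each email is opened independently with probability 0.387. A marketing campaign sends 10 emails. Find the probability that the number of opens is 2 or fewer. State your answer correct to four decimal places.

0.1892

X ~ Binomial(10, 0.387); P(X ≤ 2) = Σ C(10,k) p^k (1−p)^(10−k) over k:
  k=0: C(10,0)·0.387^0·0.613^10 = 0.007492
  k=1: C(10,1)·0.387^1·0.613^9 = 0.047299
  k=2: C(10,2)·0.387^2·0.613^8 = 0.134375
Total = 0.189166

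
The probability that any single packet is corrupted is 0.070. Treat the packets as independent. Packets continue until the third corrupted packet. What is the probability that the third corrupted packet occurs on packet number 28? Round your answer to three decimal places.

0.020

Y = trial on which the third success occurs; negative binomial, r=3, p=0.07.
P(Y=28) = C(27,2) · p^3 · (1−p)^25
= 351 · 0.000343 · 0.16296 = 0.01962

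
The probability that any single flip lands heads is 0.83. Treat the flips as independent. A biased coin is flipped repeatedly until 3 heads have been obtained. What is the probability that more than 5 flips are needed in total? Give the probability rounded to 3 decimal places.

0.037

Needing more than 5 flips ⇔ fewer than 3 successes in the first 5. With X ~ Binomial(5, 0.83), P(Y > 5) = P(X ≤ 2).
  k=0: C(5,0)·0.83^0·0.17^5 = 0.00014
  k=1: C(5,1)·0.83^1·0.17^4 = 0.00347
  k=2: C(5,2)·0.83^2·0.17^3 = 0.03385
P(X ≤ 2) = 0.03745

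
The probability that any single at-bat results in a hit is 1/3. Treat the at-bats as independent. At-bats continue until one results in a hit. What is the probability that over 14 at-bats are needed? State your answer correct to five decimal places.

0.00343

Y = number of at-bats to the first success; geometric, p = 0.333333.
P(Y > 14) = P(first 14 all fail) = (1−p)^14 = 0.0034255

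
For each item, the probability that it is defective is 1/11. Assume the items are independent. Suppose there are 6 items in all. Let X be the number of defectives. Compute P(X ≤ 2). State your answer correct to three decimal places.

X ~ Binomial(6, 0.090909); P(X ≤ 2) = Σ C(6,k) p^k (1−p)^(6−k) over k:
  k=0: C(6,0)·0.090909^0·0.909091^6 = 0.56447
  k=1: C(6,1)·0.090909^1·0.909091^5 = 0.33868
  k=2: C(6,2)·0.090909^2·0.909091^4 = 0.08467
Total = 0.98783

0.988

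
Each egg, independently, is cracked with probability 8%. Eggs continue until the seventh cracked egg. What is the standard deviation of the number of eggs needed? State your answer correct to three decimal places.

31.721

Y = total eggs until the seventh success; negative binomial with r=7, p=0.08.
SD(Y) = √[r(1−p)/p²] = √(1006.25000) = 31.72144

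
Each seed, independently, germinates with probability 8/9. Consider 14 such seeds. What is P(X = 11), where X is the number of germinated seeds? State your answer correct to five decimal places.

X ~ Binomial(n=14, p=0.888889).
P(X=11) = C(14,11) · p^11 · (1−p)^3
= 364 · 0.27373 · 0.0013717 = 0.1366772

0.13668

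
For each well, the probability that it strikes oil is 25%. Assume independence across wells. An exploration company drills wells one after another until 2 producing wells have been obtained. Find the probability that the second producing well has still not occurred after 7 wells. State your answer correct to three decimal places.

0.445

Needing more than 7 wells ⇔ fewer than 2 successes in the first 7. With X ~ Binomial(7, 0.25), P(Y > 7) = P(X ≤ 1).
  k=0: C(7,0)·0.25^0·0.75^7 = 0.13348
  k=1: C(7,1)·0.25^1·0.75^6 = 0.31146
P(X ≤ 1) = 0.44495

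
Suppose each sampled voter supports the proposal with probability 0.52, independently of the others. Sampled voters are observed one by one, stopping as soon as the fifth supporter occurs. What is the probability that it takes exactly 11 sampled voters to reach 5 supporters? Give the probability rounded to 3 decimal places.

0.098

Y = trial on which the fifth success occurs; negative binomial, r=5, p=0.52.
P(Y=11) = C(10,4) · p^5 · (1−p)^6
= 210 · 0.03802 · 0.012231 = 0.09765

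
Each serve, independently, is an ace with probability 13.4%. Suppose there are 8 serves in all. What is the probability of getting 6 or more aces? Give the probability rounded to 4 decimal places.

0.0001

X ~ Binomial(8, 0.134); P(X ≥ 6) = Σ C(8,k) p^k (1−p)^(8−k) over k:
  k=6: C(8,6)·0.134^6·0.866^2 = 0.000122
  k=7: C(8,7)·0.134^7·0.866^1 = 0.000005
  k=8: C(8,8)·0.134^8·0.866^0 = 0.000000
Total = 0.000127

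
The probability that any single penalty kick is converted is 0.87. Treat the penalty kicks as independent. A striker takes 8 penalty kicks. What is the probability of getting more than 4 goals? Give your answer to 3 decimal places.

0.987

X ~ Binomial(8, 0.87); P(X ≥ 5) = Σ C(8,k) p^k (1−p)^(8−k) over k:
  k=5: C(8,5)·0.87^5·0.13^3 = 0.06132
  k=6: C(8,6)·0.87^6·0.13^2 = 0.20519
  k=7: C(8,7)·0.87^7·0.13^1 = 0.39234
  k=8: C(8,8)·0.87^8·0.13^0 = 0.32821
Total = 0.98707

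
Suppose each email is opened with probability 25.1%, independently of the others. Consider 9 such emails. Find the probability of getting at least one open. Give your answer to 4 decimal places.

0.9258

P(at least one) = 1 − P(none) = 1 − (1 − 0.251)^9
= 1 − 0.074188 = 0.925812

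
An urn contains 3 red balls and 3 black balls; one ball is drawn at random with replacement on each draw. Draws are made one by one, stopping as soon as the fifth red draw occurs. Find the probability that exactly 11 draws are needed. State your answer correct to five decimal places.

0.10254

Y = trial on which the fifth success occurs; negative binomial, r=5, p=0.50.
P(Y=11) = C(10,4) · p^5 · (1−p)^6
= 210 · 0.03125 · 0.015625 = 0.1025391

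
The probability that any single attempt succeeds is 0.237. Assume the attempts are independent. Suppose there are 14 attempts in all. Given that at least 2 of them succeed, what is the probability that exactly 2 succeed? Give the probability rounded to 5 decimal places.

0.22644

X ~ Binomial(14, 0.237). Want P(X=2 | X≥2) = P(X=2) / P(X≥2).
P(X=2) = C(14,2)·0.237^2·0.763^12 = 0.1989906
P(X≥2) = 1 − 0.0226644 − 0.0985588 = 0.8787768
Ratio = 0.1989906 / 0.8787768 = 0.2264404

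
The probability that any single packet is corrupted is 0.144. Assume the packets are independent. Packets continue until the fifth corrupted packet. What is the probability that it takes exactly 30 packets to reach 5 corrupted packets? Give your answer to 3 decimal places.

Y = trial on which the fifth success occurs; negative binomial, r=5, p=0.144.
P(Y=30) = C(29,4) · p^5 · (1−p)^25
= 23751 · 6.1917e-05 · 0.020504 = 0.03015

0.030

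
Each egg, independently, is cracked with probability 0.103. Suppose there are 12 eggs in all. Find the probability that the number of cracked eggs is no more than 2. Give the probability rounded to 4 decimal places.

X ~ Binomial(12, 0.103); P(X ≤ 2) = Σ C(12,k) p^k (1−p)^(12−k) over k:
  k=0: C(12,0)·0.103^0·0.897^12 = 0.271337
  k=1: C(12,1)·0.103^1·0.897^11 = 0.373883
  k=2: C(12,2)·0.103^2·0.897^10 = 0.236125
Total = 0.881345

0.8813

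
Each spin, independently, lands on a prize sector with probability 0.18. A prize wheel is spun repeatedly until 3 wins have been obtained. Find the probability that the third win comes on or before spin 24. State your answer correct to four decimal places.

0.8329

Finishing within 24 spins ⇔ at least 3 successes in the first 24. With X ~ Binomial(24, 0.18), P(Y ≤ 24) = 1 − P(X ≤ 2).
  k=0: C(24,0)·0.18^0·0.82^24 = 0.008541
  k=1: C(24,1)·0.18^1·0.82^23 = 0.044999
  k=2: C(24,2)·0.18^2·0.82^22 = 0.113595
1 − 0.167135 = 0.832865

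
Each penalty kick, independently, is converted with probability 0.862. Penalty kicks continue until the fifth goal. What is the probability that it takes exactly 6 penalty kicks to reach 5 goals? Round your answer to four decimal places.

0.3284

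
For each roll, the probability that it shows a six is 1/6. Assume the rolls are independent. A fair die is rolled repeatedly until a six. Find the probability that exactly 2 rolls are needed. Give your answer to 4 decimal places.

Geometric (trials to first success), p = 0.166667.
P(Y = 2) = (1−p)^1 · p = 0.83333 · 0.166667 = 0.138889

0.1389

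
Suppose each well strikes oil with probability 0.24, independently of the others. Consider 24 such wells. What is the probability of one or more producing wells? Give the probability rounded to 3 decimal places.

0.999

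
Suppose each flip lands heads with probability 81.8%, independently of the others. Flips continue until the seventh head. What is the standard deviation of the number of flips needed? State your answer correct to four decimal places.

1.3798

Y = total flips until the seventh success; negative binomial with r=7, p=0.818.
SD(Y) = √[r(1−p)/p²] = √(1.903982) = 1.379849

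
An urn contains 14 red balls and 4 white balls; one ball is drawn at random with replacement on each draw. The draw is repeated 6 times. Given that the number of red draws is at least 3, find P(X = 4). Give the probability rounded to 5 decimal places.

0.27796

X ~ Binomial(6, 0.777778). Want P(X=4 | X≥3) = P(X=4) / P(X≥3).
P(X=4) = C(6,4)·0.777778^4·0.222222^2 = 0.2710743
P(X≥3) = 1 − 0.0001204 − 0.0025290 − 0.0221285 = 0.9752221
Ratio = 0.2710743 / 0.9752221 = 0.2779616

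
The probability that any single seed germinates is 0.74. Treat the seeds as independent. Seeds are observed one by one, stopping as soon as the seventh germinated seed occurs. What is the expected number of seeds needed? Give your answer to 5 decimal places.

Y = total seeds until the seventh success; negative binomial with r=7, p=0.74.
E[Y] = r / p = 7 / 0.74 = 9.4594595

9.45946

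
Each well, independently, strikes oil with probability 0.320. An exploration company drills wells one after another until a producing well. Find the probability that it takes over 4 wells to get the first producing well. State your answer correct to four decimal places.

0.2138

Y = number of wells to the first success; geometric, p = 0.32.
P(Y > 4) = P(first 4 all fail) = (1−p)^4 = 0.213814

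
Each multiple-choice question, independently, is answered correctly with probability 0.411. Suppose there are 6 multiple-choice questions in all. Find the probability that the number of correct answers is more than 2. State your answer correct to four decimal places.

X ~ Binomial(6, 0.411); P(X ≥ 3) = Σ C(6,k) p^k (1−p)^(6−k) over k:
  k=3: C(6,3)·0.411^3·0.589^3 = 0.283727
  k=4: C(6,4)·0.411^4·0.589^2 = 0.148487
  k=5: C(6,5)·0.411^5·0.589^1 = 0.041445
  k=6: C(6,6)·0.411^6·0.589^0 = 0.004820
Total = 0.478480

0.4785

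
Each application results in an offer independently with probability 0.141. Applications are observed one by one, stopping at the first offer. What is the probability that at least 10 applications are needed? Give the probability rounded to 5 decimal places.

0.25465

Y = number of applications to the first success; geometric, p = 0.141.
P(Y > 9) = P(first 9 all fail) = (1−p)^9 = 0.2546469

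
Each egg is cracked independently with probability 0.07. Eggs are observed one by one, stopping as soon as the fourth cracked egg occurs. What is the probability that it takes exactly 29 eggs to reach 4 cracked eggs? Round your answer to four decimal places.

Y = trial on which the fourth success occurs; negative binomial, r=4, p=0.07.
P(Y=29) = C(28,3) · p^4 · (1−p)^25
= 3276 · 2.401e-05 · 0.16296 = 0.012818

0.0128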